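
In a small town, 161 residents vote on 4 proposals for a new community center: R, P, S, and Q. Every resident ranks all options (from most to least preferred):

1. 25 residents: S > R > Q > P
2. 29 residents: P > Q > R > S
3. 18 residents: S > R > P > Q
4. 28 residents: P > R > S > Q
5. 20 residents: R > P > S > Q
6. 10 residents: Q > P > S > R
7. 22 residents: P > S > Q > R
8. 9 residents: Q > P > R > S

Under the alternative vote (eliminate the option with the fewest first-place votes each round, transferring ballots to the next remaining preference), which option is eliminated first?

Q

Round 1: R 20, P 79, S 43, Q 19. Eliminate Q.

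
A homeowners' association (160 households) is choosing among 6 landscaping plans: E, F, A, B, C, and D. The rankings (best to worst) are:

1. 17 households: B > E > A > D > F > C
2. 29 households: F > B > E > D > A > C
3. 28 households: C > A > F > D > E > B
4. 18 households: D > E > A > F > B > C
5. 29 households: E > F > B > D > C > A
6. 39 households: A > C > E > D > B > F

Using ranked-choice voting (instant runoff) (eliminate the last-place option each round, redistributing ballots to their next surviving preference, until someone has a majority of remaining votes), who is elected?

Round 1: E 29, F 29, A 39, B 17, C 28, D 18. Eliminate B.
Round 2: E 46, F 29, A 39, C 28, D 18. Eliminate D.
Round 3: E 64, F 29, A 39, C 28. Eliminate C.
Round 4: E 64, F 29, A 67. Eliminate F.
Round 5: E 93, A 67. E has a majority.

E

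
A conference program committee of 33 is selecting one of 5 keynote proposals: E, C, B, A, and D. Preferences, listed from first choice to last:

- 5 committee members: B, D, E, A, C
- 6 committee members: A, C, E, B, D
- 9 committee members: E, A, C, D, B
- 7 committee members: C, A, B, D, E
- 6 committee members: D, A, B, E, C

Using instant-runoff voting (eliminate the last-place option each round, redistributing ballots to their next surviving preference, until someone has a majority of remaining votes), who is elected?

Round 1: E 9, C 7, B 5, A 6, D 6. Eliminate B.
Round 2: E 9, C 7, A 6, D 11. Eliminate A.
Round 3: E 9, C 13, D 11. Eliminate E.
Round 4: C 22, D 11. C has a majority.

C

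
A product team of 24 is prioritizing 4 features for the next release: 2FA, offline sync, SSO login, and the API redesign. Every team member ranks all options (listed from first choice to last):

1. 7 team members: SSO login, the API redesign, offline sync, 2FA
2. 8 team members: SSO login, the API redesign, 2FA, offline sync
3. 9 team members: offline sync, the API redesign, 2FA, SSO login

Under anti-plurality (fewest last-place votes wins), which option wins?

the API redesign

Last-place votes: 2FA 7, offline sync 8, SSO login 9, the API redesign 0.
the API redesign is ranked last by the fewest voters, so the API redesign wins.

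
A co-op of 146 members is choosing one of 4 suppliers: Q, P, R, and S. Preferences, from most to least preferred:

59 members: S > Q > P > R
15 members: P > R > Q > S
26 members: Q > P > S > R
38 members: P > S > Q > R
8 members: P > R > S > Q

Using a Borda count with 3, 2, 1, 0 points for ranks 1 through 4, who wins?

Q: 59·2 + 15·1 + 26·3 + 38·1 + 8·0 = 249
P: 59·1 + 15·3 + 26·2 + 38·3 + 8·3 = 294
R: 59·0 + 15·2 + 26·0 + 38·0 + 8·2 = 46
S: 59·3 + 15·0 + 26·1 + 38·2 + 8·1 = 287
P has the highest Borda score (294).

P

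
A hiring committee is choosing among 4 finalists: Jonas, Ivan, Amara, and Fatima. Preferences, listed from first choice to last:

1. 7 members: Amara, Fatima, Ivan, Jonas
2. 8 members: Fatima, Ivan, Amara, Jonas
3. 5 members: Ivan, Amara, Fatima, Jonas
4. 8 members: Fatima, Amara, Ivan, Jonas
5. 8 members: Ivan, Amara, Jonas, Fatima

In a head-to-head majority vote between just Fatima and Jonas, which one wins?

Voters preferring Fatima to Jonas: 28; preferring Jonas to Fatima: 8.
Fatima wins the head-to-head.

Fatima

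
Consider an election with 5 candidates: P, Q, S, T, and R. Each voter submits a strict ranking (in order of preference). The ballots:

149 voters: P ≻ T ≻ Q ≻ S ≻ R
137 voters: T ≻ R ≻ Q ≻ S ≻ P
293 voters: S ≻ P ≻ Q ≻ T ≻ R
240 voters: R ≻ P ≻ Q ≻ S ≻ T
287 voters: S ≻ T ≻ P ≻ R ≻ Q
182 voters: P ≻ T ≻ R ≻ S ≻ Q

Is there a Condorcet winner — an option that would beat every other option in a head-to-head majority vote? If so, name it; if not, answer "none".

S vs P: 717–571 for S.
S vs Q: 762–526 for S.
S vs T: 820–468 for S.
S vs R: 729–559 for S.
S beats every other option head-to-head.

S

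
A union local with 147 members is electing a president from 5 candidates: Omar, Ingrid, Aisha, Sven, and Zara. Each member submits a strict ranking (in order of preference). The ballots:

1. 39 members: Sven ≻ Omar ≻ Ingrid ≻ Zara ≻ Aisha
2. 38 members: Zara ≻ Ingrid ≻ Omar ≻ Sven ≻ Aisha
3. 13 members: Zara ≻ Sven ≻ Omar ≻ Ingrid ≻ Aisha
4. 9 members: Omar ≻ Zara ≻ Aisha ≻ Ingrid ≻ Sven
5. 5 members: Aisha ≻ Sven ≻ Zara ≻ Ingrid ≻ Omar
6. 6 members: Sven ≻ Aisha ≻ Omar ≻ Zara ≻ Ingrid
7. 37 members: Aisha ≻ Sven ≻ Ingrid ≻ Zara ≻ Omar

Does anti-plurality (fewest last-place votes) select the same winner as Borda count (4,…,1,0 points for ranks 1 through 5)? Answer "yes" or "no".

Anti-plurality — last-place votes: Omar 42, Ingrid 6, Aisha 90, Sven 9, Zara 0. Winner: Zara.
Borda — scores: Omar 267, Ingrid 293, Aisha 204, Sven 383, Zara 323. Winner: Sven.
The two methods disagree.

no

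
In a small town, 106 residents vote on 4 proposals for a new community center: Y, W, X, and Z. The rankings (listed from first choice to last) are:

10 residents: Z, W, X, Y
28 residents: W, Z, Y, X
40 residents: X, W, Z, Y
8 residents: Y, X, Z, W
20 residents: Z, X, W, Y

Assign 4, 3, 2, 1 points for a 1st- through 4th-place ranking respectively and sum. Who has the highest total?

W

Y: 10·1 + 28·2 + 40·1 + 8·4 + 20·1 = 158
W: 10·3 + 28·4 + 40·3 + 8·1 + 20·2 = 310
X: 10·2 + 28·1 + 40·4 + 8·3 + 20·3 = 292
Z: 10·4 + 28·3 + 40·2 + 8·2 + 20·4 = 300
W has the highest Borda score (310).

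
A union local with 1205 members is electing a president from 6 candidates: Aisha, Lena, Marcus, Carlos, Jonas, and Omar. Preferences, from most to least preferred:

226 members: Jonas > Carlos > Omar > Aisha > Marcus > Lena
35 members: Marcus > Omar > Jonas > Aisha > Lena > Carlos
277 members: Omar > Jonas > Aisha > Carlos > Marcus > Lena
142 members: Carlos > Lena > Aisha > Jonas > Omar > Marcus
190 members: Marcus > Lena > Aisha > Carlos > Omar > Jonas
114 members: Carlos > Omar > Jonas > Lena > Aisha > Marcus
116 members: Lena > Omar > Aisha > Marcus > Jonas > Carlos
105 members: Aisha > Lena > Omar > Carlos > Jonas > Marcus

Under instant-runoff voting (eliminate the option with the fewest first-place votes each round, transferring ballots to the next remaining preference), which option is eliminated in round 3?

Marcus

Round 1: Aisha 105, Lena 116, Marcus 225, Carlos 256, Jonas 226, Omar 277. Eliminate Aisha.
Round 2: Lena 221, Marcus 225, Carlos 256, Jonas 226, Omar 277. Eliminate Lena.
Round 3: Marcus 225, Carlos 256, Jonas 226, Omar 498. Eliminate Marcus.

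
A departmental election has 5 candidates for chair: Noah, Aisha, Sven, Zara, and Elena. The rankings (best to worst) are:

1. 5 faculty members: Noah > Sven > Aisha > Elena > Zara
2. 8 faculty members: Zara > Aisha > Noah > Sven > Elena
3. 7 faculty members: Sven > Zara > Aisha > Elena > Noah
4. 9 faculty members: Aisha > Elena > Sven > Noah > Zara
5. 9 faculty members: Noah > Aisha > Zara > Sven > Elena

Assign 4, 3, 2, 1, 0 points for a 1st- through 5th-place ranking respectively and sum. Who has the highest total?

Aisha

Noah: 5·4 + 8·2 + 7·0 + 9·1 + 9·4 = 81
Aisha: 5·2 + 8·3 + 7·2 + 9·4 + 9·3 = 111
Sven: 5·3 + 8·1 + 7·4 + 9·2 + 9·1 = 78
Zara: 5·0 + 8·4 + 7·3 + 9·0 + 9·2 = 71
Elena: 5·1 + 8·0 + 7·1 + 9·3 + 9·0 = 39
Aisha has the highest Borda score (111).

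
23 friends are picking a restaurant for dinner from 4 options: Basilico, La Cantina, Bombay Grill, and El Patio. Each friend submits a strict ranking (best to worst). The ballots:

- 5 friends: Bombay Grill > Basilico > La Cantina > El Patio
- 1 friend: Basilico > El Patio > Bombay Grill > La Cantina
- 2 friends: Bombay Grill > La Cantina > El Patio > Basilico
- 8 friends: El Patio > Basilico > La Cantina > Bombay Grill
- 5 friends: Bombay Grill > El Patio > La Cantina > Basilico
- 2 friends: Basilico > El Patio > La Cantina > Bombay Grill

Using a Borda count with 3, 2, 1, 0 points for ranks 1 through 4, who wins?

El Patio

Basilico: 5·2 + 1·3 + 2·0 + 8·2 + 5·0 + 2·3 = 35
La Cantina: 5·1 + 1·0 + 2·2 + 8·1 + 5·1 + 2·1 = 24
Bombay Grill: 5·3 + 1·1 + 2·3 + 8·0 + 5·3 + 2·0 = 37
El Patio: 5·0 + 1·2 + 2·1 + 8·3 + 5·2 + 2·2 = 42
El Patio has the highest Borda score (42).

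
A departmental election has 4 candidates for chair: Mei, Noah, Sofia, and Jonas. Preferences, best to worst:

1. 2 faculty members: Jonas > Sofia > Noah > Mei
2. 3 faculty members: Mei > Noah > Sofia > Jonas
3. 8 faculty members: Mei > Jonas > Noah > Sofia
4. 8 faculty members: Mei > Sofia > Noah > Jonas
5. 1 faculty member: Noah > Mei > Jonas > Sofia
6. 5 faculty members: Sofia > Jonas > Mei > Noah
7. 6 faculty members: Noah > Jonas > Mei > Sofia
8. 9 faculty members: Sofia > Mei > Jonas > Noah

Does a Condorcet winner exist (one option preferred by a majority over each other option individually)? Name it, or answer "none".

Mei

Mei vs Noah: 33–9 for Mei.
Mei vs Sofia: 26–16 for Mei.
Mei vs Jonas: 29–13 for Mei.
Mei beats every other option head-to-head.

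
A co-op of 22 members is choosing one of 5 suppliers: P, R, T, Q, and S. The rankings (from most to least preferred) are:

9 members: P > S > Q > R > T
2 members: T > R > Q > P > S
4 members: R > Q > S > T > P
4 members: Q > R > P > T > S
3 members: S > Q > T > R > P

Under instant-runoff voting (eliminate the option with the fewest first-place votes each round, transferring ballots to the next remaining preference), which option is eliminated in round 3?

Round 1: P 9, R 4, T 2, Q 4, S 3. Eliminate T.
Round 2: P 9, R 6, Q 4, S 3. Eliminate S.
Round 3: P 9, R 6, Q 7. Eliminate R.

R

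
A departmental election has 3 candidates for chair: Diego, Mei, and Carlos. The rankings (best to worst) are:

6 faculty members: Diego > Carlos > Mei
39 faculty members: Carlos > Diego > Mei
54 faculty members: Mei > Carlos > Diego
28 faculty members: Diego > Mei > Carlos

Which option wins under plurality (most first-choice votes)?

Mei

First-place votes: Diego 34, Mei 54, Carlos 39.
Mei has the most first-place votes.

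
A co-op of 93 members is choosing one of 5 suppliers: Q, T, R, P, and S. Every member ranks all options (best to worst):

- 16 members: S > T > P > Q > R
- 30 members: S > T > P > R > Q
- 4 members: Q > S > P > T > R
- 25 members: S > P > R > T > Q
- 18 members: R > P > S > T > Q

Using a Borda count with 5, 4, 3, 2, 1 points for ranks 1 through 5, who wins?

Q: 16·2 + 30·1 + 4·5 + 25·1 + 18·1 = 125
T: 16·4 + 30·4 + 4·2 + 25·2 + 18·2 = 278
R: 16·1 + 30·2 + 4·1 + 25·3 + 18·5 = 245
P: 16·3 + 30·3 + 4·3 + 25·4 + 18·4 = 322
S: 16·5 + 30·5 + 4·4 + 25·5 + 18·3 = 425
S has the highest Borda score (425).

S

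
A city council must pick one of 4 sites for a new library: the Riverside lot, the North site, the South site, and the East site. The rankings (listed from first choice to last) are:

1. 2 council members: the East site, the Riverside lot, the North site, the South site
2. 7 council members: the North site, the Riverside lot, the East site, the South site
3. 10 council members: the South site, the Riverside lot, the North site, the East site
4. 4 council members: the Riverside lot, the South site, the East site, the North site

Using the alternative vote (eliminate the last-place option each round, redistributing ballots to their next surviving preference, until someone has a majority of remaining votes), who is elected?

Round 1: the Riverside lot 4, the North site 7, the South site 10, the East site 2. Eliminate the East site.
Round 2: the Riverside lot 6, the North site 7, the South site 10. Eliminate the Riverside lot.
Round 3: the North site 9, the South site 14. The South site has a majority.

the South site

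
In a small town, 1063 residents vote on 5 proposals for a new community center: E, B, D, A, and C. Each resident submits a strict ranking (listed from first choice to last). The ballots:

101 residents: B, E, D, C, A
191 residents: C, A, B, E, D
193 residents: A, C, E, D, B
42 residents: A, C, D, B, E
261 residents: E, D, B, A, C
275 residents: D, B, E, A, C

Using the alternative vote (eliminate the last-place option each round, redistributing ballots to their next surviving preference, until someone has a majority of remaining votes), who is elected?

E

Round 1: E 261, B 101, D 275, A 235, C 191. Eliminate B.
Round 2: E 362, D 275, A 235, C 191. Eliminate C.
Round 3: E 362, D 275, A 426. Eliminate D.
Round 4: E 637, A 426. E has a majority.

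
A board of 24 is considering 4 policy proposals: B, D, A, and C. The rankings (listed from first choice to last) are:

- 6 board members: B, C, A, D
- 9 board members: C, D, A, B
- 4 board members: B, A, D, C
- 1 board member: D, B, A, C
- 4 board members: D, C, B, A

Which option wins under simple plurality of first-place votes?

First-place votes: B 10, D 5, A 0, C 9.
B has the most first-place votes.

B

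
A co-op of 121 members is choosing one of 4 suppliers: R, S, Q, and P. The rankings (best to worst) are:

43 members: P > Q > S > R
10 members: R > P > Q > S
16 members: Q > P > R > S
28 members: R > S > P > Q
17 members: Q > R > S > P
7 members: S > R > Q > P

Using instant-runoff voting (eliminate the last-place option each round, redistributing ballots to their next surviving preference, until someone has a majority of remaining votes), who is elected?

R

Round 1: R 38, S 7, Q 33, P 43. Eliminate S.
Round 2: R 45, Q 33, P 43. Eliminate Q.
Round 3: R 62, P 59. R has a majority.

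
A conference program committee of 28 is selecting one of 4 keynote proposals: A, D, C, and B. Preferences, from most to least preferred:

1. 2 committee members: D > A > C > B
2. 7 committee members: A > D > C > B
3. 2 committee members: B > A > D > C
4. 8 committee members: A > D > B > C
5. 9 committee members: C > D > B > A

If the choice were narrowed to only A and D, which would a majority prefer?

A

Voters preferring A to D: 17; preferring D to A: 11.
A wins the head-to-head.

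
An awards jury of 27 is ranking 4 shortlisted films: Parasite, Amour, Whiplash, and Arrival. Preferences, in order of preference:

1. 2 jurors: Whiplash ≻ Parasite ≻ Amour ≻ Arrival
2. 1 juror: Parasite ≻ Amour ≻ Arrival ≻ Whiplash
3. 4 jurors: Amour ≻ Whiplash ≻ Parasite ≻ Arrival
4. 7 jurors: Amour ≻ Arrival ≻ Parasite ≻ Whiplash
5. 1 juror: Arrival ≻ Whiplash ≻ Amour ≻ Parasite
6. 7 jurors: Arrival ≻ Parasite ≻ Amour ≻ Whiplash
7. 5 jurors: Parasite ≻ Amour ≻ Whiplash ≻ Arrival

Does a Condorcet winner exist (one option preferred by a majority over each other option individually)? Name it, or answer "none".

none

Checking pairwise contests:
Arrival beats Parasite 15–12.
Parasite beats Amour 15–12.
Parasite beats Whiplash 20–7.
Amour beats Arrival 19–8.
Every option loses at least one head-to-head, so there is no Condorcet winner.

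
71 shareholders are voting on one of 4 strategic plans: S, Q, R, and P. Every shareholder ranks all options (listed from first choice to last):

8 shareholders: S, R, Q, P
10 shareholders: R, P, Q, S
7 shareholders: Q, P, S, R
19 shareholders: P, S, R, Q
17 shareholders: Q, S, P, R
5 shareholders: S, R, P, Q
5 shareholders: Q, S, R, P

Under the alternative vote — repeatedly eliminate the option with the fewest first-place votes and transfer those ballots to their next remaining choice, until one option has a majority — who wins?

Q

Round 1: S 13, Q 29, R 10, P 19. Eliminate R.
Round 2: S 13, Q 29, P 29. Eliminate S.
Round 3: Q 37, P 34. Q has a majority.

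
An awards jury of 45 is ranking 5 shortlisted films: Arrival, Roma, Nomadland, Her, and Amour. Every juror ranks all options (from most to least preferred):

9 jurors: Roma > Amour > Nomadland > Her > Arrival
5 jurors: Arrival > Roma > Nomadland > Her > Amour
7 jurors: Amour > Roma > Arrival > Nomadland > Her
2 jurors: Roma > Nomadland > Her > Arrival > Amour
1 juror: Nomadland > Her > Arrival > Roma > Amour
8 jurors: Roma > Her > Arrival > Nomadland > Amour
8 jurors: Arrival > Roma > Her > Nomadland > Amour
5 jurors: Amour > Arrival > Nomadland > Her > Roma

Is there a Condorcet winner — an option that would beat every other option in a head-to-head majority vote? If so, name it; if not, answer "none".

Roma vs Arrival: 26–19 for Roma.
Roma vs Nomadland: 39–6 for Roma.
Roma vs Her: 39–6 for Roma.
Roma vs Amour: 33–12 for Roma.
Roma beats every other option head-to-head.

Roma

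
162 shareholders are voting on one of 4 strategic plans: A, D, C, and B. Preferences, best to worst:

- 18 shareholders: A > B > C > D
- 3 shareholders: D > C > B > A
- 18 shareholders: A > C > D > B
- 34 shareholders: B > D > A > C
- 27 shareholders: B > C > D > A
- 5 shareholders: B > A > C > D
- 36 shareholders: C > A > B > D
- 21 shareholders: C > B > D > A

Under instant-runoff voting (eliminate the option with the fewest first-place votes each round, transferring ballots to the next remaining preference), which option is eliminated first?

D

Round 1: A 36, D 3, C 57, B 66. Eliminate D.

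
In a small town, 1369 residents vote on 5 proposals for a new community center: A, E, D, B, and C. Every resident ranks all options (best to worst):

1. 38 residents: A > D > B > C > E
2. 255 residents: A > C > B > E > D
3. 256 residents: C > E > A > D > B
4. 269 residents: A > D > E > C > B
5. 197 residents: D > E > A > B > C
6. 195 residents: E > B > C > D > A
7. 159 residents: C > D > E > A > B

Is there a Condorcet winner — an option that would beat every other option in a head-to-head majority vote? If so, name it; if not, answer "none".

Checking pairwise contests:
E beats A 807–562.
C beats E 708–661.
A beats D 818–551.
A beats B 1174–195.
A beats C 759–610.
Every option loses at least one head-to-head, so there is no Condorcet winner.

none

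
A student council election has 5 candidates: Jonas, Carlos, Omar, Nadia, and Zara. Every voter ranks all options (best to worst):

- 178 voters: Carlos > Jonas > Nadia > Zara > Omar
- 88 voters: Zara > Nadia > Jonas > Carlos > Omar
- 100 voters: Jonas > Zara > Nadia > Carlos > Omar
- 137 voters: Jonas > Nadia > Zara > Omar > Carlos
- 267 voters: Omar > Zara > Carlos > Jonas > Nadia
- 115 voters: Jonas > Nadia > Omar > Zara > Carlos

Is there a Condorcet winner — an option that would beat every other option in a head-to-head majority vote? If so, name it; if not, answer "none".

none

Checking pairwise contests:
Carlos beats Jonas 445–440.
Omar beats Carlos 519–366.
Jonas beats Omar 618–267.
Jonas beats Nadia 797–88.
Jonas beats Zara 530–355.
Every option loses at least one head-to-head, so there is no Condorcet winner.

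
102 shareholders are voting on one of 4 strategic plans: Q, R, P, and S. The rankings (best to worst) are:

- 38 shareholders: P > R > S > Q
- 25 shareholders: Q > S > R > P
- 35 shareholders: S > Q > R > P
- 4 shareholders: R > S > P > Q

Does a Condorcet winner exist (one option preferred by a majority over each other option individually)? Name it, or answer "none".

S

S vs Q: 77–25 for S.
S vs R: 60–42 for S.
S vs P: 64–38 for S.
S beats every other option head-to-head.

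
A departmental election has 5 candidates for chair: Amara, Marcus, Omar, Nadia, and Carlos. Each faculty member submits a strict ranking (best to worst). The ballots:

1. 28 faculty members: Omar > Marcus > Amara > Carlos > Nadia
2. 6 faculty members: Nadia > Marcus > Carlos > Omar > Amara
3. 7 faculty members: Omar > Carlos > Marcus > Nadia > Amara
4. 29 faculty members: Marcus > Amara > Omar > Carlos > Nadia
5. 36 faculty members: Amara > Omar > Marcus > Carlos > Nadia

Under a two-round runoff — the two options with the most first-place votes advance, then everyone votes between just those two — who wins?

Round 1 first-place votes: Amara 36, Marcus 29, Omar 35, Nadia 6, Carlos 0.
Amara and Omar advance.
Runoff: Amara is preferred to Omar by 65 voters; Omar by 41.
Amara wins the runoff.

Amara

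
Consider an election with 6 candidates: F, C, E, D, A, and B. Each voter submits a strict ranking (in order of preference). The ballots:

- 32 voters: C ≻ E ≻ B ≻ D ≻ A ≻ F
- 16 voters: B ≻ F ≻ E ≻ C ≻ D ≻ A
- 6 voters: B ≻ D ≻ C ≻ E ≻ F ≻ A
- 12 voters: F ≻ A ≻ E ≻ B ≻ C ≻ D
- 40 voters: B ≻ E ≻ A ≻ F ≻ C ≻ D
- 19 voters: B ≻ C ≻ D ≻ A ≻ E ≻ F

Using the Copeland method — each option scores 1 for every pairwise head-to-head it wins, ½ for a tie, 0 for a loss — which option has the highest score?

F: beats C and D; loses to E, A, and B → score 2.
C: beats D and A; loses to F, E, and B → score 2.
E: beats F, C, D, and A; loses to B → score 4.
D: beats A; loses to F, C, E, and B → score 1.
A: beats F; loses to C, E, D, and B → score 1.
B: beats F, C, E, D, and A → score 5.
B has the best pairwise record.

B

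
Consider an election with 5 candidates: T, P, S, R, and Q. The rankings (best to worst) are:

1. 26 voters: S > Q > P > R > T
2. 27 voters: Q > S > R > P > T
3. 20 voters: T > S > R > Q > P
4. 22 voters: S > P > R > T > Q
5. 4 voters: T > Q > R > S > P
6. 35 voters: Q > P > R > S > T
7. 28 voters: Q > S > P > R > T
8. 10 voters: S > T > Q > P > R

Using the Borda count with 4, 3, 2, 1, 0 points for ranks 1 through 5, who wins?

T: 26·0 + 27·0 + 20·4 + 22·1 + 4·4 + 35·0 + 28·0 + 10·3 = 148
P: 26·2 + 27·1 + 20·0 + 22·3 + 4·0 + 35·3 + 28·2 + 10·1 = 316
S: 26·4 + 27·3 + 20·3 + 22·4 + 4·1 + 35·1 + 28·3 + 10·4 = 496
R: 26·1 + 27·2 + 20·2 + 22·2 + 4·2 + 35·2 + 28·1 + 10·0 = 270
Q: 26·3 + 27·4 + 20·1 + 22·0 + 4·3 + 35·4 + 28·4 + 10·2 = 490
S has the highest Borda score (496).

S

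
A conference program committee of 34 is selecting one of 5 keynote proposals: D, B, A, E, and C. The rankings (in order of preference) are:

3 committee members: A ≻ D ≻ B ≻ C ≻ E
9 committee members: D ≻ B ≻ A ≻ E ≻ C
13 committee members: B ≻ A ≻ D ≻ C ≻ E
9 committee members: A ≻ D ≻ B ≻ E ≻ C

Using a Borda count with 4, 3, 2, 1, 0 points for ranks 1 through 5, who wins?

D: 3·3 + 9·4 + 13·2 + 9·3 = 98
B: 3·2 + 9·3 + 13·4 + 9·2 = 103
A: 3·4 + 9·2 + 13·3 + 9·4 = 105
E: 3·0 + 9·1 + 13·0 + 9·1 = 18
C: 3·1 + 9·0 + 13·1 + 9·0 = 16
A has the highest Borda score (105).

A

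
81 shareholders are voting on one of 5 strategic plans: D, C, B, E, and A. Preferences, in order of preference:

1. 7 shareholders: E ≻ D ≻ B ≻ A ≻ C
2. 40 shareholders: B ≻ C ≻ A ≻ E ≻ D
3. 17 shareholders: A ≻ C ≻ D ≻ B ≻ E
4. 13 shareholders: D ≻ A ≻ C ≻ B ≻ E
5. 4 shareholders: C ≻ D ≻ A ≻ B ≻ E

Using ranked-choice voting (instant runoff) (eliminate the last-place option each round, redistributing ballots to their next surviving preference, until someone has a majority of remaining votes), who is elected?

Round 1: D 13, C 4, B 40, E 7, A 17. Eliminate C.
Round 2: D 17, B 40, E 7, A 17. Eliminate E.
Round 3: D 24, B 40, A 17. Eliminate A.
Round 4: D 41, B 40. D has a majority.

D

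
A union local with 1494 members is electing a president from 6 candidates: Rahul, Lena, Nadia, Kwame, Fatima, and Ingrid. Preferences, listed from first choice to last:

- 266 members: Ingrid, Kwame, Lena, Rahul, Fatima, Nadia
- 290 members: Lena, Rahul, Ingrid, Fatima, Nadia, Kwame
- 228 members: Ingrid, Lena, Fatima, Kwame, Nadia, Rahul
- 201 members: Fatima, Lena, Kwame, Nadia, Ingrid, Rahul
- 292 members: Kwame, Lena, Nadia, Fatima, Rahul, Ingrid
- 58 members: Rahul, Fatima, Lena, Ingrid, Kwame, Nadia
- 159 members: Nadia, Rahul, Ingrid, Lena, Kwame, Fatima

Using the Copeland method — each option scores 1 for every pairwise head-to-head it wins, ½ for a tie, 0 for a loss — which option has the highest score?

Lena

Rahul: beats Fatima and Ingrid; loses to Lena, Nadia, and Kwame → score 2.
Lena: beats Rahul, Nadia, Kwame, Fatima, and Ingrid → score 5.
Nadia: beats Rahul; loses to Lena, Kwame, Fatima, and Ingrid → score 1.
Kwame: beats Rahul and Nadia; loses to Lena, Fatima, and Ingrid → score 2.
Fatima: beats Nadia and Kwame; loses to Rahul, Lena, and Ingrid → score 2.
Ingrid: beats Nadia, Kwame, and Fatima; loses to Rahul and Lena → score 3.
Lena has the best pairwise record.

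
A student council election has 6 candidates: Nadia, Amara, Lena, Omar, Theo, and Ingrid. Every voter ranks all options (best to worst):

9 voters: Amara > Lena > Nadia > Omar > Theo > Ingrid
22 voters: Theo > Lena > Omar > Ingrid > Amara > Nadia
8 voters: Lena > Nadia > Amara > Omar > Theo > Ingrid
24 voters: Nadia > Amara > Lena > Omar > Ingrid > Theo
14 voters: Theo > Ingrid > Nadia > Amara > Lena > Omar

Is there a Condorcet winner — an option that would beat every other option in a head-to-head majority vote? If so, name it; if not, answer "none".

none

Checking pairwise contests:
Lena beats Nadia 39–38.
Nadia beats Amara 46–31.
Amara beats Lena 47–30.
Nadia beats Omar 55–22.
Nadia beats Theo 41–36.
Nadia beats Ingrid 41–36.
Every option loses at least one head-to-head, so there is no Condorcet winner.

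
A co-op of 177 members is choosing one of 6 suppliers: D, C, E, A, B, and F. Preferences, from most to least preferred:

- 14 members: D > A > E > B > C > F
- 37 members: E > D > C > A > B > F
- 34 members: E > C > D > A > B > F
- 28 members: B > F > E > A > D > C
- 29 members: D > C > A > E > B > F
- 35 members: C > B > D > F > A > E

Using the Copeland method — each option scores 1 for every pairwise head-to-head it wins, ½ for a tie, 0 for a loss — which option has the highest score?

D: beats C, A, B, and F; loses to E → score 4.
C: beats A, B, and F; loses to D and E → score 3.
E: beats D, C, A, B, and F → score 5.
A: beats B and F; loses to D, C, and E → score 2.
B: beats F; loses to D, C, E, and A → score 1.
F: loses to D, C, E, A, and B → score 0.
E has the best pairwise record.

E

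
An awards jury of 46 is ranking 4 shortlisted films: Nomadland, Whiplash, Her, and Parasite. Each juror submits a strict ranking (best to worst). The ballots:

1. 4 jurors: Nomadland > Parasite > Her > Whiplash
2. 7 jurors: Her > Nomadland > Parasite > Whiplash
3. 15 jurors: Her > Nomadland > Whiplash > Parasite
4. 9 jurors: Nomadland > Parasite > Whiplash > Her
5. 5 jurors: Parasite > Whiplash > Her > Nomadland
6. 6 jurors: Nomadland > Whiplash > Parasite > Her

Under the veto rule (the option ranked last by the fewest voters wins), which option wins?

Last-place votes: Nomadland 5, Whiplash 11, Her 15, Parasite 15.
Nomadland is ranked last by the fewest voters, so Nomadland wins.

Nomadland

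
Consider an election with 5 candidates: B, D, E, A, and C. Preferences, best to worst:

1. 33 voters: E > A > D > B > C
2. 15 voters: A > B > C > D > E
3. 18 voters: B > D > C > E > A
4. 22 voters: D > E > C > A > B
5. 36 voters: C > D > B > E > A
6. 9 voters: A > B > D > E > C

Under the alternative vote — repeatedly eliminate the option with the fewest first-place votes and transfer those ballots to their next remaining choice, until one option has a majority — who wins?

D

Round 1: B 18, D 22, E 33, A 24, C 36. Eliminate B.
Round 2: D 40, E 33, A 24, C 36. Eliminate A.
Round 3: D 49, E 33, C 51. Eliminate E.
Round 4: D 82, C 51. D has a majority.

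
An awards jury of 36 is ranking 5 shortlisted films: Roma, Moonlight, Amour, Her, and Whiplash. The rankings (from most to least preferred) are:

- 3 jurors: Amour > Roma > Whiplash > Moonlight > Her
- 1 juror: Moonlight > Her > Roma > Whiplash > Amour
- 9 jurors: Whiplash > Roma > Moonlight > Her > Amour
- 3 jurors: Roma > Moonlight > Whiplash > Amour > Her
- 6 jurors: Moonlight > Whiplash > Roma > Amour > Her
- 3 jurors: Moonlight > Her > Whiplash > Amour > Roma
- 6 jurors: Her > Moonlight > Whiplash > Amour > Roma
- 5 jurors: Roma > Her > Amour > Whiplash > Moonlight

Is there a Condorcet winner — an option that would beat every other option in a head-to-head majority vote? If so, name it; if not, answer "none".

Checking pairwise contests:
Whiplash beats Roma 24–12.
Roma beats Moonlight 20–16.
Roma beats Amour 24–12.
Roma beats Her 26–10.
Moonlight beats Whiplash 19–17.
Every option loses at least one head-to-head, so there is no Condorcet winner.

none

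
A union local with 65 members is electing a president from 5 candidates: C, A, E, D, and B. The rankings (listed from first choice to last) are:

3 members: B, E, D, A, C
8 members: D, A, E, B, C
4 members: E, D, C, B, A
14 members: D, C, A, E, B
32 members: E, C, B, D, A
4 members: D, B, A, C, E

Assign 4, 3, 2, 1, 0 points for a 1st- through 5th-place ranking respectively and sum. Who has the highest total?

C: 3·0 + 8·0 + 4·2 + 14·3 + 32·3 + 4·1 = 150
A: 3·1 + 8·3 + 4·0 + 14·2 + 32·0 + 4·2 = 63
E: 3·3 + 8·2 + 4·4 + 14·1 + 32·4 + 4·0 = 183
D: 3·2 + 8·4 + 4·3 + 14·4 + 32·1 + 4·4 = 154
B: 3·4 + 8·1 + 4·1 + 14·0 + 32·2 + 4·3 = 100
E has the highest Borda score (183).

E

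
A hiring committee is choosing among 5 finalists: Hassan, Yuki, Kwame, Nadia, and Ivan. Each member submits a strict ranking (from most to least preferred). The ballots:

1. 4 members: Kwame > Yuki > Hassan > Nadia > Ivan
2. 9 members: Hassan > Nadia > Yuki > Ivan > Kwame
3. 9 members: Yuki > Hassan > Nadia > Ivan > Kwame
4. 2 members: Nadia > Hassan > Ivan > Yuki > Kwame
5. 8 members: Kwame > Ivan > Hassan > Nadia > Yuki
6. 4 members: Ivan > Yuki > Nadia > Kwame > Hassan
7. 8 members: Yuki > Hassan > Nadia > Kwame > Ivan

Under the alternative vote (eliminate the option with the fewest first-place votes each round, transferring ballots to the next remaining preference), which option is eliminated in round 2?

Round 1: Hassan 9, Yuki 17, Kwame 12, Nadia 2, Ivan 4. Eliminate Nadia.
Round 2: Hassan 11, Yuki 17, Kwame 12, Ivan 4. Eliminate Ivan.

Ivan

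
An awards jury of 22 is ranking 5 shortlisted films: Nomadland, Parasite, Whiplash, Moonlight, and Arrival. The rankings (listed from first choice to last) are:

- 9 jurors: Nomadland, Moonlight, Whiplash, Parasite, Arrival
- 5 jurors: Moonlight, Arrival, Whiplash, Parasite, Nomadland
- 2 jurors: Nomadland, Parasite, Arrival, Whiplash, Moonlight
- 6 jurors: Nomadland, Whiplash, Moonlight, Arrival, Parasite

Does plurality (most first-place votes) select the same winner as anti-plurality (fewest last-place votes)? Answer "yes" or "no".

Plurality — first-place votes: Nomadland 17, Parasite 0, Whiplash 0, Moonlight 5, Arrival 0. Winner: Nomadland.
Anti-plurality — last-place votes: Nomadland 5, Parasite 6, Whiplash 0, Moonlight 2, Arrival 9. Winner: Whiplash.
The two methods disagree.

no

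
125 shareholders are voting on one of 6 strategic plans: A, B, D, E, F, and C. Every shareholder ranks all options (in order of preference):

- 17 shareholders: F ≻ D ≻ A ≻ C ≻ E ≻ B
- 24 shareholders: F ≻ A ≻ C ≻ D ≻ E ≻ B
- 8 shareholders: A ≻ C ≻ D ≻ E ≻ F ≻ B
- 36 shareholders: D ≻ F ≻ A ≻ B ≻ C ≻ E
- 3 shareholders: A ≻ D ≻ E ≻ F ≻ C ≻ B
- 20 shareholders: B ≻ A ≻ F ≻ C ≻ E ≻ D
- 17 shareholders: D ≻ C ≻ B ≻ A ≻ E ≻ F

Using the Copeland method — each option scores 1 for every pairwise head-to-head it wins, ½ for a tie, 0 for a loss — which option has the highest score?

D

A: beats B, E, and C; loses to D and F → score 3.
B: beats E; loses to A, D, F, and C → score 1.
D: beats A, B, E, F, and C → score 5.
E: loses to A, B, D, F, and C → score 0.
F: beats A, B, E, and C; loses to D → score 4.
C: beats B and E; loses to A, D, and F → score 2.
D has the best pairwise record.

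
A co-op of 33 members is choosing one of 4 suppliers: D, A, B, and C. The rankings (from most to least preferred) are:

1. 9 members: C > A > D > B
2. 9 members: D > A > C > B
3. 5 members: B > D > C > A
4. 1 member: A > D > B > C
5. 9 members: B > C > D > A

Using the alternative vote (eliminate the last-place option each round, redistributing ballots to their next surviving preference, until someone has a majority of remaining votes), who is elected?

D

Round 1: D 9, A 1, B 14, C 9. Eliminate A.
Round 2: D 10, B 14, C 9. Eliminate C.
Round 3: D 19, B 14. D has a majority.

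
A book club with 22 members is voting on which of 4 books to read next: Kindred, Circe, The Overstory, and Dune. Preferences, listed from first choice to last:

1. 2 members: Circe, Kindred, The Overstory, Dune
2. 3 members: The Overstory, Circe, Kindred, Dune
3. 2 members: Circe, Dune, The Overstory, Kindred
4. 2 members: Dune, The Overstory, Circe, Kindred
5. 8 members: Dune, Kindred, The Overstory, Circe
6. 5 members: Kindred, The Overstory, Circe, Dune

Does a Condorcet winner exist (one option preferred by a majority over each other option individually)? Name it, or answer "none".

Checking pairwise contests:
Dune beats Kindred 12–10.
Kindred beats Circe 13–9.
Kindred beats The Overstory 15–7.
Circe beats Dune 12–10.
Every option loses at least one head-to-head, so there is no Condorcet winner.

none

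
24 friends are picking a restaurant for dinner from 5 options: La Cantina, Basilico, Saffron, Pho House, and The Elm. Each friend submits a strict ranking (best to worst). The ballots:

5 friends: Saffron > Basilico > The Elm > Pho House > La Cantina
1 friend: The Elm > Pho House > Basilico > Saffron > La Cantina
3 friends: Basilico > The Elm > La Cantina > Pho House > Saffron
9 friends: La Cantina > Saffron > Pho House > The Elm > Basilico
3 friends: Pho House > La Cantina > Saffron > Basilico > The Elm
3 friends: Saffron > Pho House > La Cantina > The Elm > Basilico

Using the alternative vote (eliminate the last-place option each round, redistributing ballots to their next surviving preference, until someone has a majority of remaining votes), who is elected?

Round 1: La Cantina 9, Basilico 3, Saffron 8, Pho House 3, The Elm 1. Eliminate The Elm.
Round 2: La Cantina 9, Basilico 3, Saffron 8, Pho House 4. Eliminate Basilico.
Round 3: La Cantina 12, Saffron 8, Pho House 4. Eliminate Pho House.
Round 4: La Cantina 15, Saffron 9. La Cantina has a majority.

La Cantina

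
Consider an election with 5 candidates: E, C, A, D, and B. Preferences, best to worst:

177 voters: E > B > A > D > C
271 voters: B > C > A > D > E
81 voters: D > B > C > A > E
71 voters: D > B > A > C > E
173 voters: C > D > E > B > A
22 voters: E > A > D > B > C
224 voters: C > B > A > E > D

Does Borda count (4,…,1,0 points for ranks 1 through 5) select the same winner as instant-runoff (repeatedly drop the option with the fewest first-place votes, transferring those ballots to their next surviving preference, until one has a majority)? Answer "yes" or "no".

yes

Borda — scores: E 1366, C 2634, A 1633, D 1619, B 2938. Winner: B.
Instant-runoff — R1 E 199, C 397, A 0, D 152, B 271 (A out); R2 E 199, C 397, D 152, B 271 (D out); R3 E 199, C 397, B 423 (E out); R4 C 397, B 622 (B winner). Winner: B.
The two methods agree.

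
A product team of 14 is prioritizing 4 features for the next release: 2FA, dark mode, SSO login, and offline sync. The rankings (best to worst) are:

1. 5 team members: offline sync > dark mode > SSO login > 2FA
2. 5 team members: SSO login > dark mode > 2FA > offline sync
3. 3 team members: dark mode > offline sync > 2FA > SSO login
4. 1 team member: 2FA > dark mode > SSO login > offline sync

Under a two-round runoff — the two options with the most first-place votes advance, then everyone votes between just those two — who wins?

Round 1 first-place votes: 2FA 1, dark mode 3, SSO login 5, offline sync 5.
SSO login and offline sync advance.
Runoff: SSO login is preferred to offline sync by 6 voters; offline sync by 8.
offline sync wins the runoff.

offline sync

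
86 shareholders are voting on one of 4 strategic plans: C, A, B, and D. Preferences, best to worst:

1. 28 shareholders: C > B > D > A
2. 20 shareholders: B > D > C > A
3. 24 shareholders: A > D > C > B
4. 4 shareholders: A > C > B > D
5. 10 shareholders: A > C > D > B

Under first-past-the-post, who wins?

A

First-place votes: C 28, A 38, B 20, D 0.
A has the most first-place votes.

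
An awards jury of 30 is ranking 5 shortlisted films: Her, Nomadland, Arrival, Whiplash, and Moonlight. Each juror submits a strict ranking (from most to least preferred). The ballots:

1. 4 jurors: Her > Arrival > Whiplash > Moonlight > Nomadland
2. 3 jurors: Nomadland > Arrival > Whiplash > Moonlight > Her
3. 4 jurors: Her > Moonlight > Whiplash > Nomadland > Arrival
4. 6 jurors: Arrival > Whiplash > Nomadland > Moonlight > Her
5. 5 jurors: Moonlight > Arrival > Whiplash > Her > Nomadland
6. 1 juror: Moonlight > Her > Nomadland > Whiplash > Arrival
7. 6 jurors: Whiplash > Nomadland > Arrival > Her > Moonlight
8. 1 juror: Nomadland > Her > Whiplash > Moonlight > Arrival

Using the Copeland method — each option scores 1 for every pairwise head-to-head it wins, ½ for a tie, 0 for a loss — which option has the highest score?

Her: ties Moonlight; loses to Nomadland, Arrival, and Whiplash → score 0.5.
Nomadland: beats Her and Moonlight; ties Arrival; loses to Whiplash → score 2.5.
Arrival: beats Her, Whiplash, and Moonlight; ties Nomadland → score 3.5.
Whiplash: beats Her, Nomadland, and Moonlight; loses to Arrival → score 3.
Moonlight: ties Her; loses to Nomadland, Arrival, and Whiplash → score 0.5.
Arrival has the best pairwise record.

Arrival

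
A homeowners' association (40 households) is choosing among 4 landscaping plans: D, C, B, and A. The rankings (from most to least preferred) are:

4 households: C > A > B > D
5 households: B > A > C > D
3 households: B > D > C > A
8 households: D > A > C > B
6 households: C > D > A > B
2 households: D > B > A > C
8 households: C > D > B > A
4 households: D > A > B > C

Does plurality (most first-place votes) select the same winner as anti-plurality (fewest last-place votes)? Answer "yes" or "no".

Plurality — first-place votes: D 14, C 18, B 8, A 0. Winner: C.
Anti-plurality — last-place votes: D 9, C 6, B 14, A 11. Winner: C.
The two methods agree.

yes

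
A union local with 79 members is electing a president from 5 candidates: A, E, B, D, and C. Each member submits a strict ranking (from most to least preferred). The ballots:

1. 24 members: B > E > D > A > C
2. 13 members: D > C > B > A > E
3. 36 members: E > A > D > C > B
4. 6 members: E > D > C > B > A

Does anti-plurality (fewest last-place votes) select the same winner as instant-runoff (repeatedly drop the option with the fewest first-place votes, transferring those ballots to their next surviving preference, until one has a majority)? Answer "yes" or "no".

Anti-plurality — last-place votes: A 6, E 13, B 36, D 0, C 24. Winner: D.
Instant-runoff — R1 A 0, E 42, B 24, D 13, C 0 (E winner). Winner: E.
The two methods disagree.

no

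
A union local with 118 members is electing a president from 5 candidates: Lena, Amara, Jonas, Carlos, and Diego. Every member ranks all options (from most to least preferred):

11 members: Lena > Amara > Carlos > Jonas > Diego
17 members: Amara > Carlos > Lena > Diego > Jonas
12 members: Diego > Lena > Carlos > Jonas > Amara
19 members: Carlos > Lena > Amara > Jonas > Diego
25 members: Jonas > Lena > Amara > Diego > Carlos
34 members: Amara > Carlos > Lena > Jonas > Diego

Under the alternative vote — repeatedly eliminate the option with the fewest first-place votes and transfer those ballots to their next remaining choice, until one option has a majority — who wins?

Round 1: Lena 11, Amara 51, Jonas 25, Carlos 19, Diego 12. Eliminate Lena.
Round 2: Amara 62, Jonas 25, Carlos 19, Diego 12. Amara has a majority.

Amara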